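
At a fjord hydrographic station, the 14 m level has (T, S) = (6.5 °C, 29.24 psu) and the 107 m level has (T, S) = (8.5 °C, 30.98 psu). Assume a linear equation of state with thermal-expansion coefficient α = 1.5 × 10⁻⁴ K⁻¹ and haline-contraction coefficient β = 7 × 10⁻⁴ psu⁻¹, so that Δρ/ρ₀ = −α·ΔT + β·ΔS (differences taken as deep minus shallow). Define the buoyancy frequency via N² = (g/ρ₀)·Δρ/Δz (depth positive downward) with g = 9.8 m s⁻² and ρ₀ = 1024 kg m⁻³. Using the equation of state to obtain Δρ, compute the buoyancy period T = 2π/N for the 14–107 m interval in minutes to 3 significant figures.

ΔT = +2.0 K, ΔS = +1.74 psu (deep − shallow).
Δρ/ρ₀ = −αΔT + βΔS = -3.00 × 10⁻⁴ + 1.218 × 10⁻³ = 9.18 × 10⁻⁴, so Δρ ≈ 0.9400 kg m⁻³.
N² = (g/ρ₀)·Δρ/Δz = g·(Δρ/ρ₀)/Δz = 9.8 × 9.18 × 10⁻⁴ / 93 = 9.6735 × 10⁻⁵ s⁻².
N = √(9.6735 × 10⁻⁵) = 9.8354 × 10⁻³ rad s⁻¹ → T = 2π/N = 638.83 s = 10.647 min ≈ 10.6 min.

10.6 min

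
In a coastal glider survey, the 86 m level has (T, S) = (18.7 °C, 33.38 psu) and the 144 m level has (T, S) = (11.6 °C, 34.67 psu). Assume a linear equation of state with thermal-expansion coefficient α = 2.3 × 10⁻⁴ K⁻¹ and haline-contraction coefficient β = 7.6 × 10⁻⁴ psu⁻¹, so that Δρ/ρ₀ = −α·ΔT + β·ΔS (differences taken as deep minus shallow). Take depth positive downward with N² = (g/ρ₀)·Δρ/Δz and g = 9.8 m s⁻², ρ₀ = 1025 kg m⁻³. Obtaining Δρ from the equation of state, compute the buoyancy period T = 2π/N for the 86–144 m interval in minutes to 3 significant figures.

4.98 min

ΔT = -7.1 K, ΔS = +1.29 psu (deep − shallow).
Δρ/ρ₀ = −αΔT + βΔS = 1.633 × 10⁻³ + 9.804 × 10⁻⁴ = 2.6134 × 10⁻³, so Δρ ≈ 2.679 kg m⁻³.
N² = (g/ρ₀)·Δρ/Δz = g·(Δρ/ρ₀)/Δz = 9.8 × 2.6134 × 10⁻³ / 58 = 4.4157 × 10⁻⁴ s⁻².
N = √(4.4157 × 10⁻⁴) = 0.021014 rad s⁻¹ → T = 2π/N = 299.00 s = 4.9833 min ≈ 4.98 min.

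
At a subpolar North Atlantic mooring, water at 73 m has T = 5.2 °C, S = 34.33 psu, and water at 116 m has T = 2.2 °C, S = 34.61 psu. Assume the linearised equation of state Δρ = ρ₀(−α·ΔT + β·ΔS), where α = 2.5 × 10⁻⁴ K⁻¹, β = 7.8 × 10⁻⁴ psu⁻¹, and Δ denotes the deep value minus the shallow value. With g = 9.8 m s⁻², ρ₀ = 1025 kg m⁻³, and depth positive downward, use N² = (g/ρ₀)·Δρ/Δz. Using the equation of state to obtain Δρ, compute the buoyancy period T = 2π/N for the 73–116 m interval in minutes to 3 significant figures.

ΔT = -3.0 K, ΔS = +0.28 psu (deep − shallow).
Δρ/ρ₀ = −αΔT + βΔS = 7.50 × 10⁻⁴ + 2.184 × 10⁻⁴ = 9.684 × 10⁻⁴, so Δρ ≈ 0.9926 kg m⁻³.
N² = (g/ρ₀)·Δρ/Δz = g·(Δρ/ρ₀)/Δz = 9.8 × 9.684 × 10⁻⁴ / 43 = 2.2071 × 10⁻⁴ s⁻².
N = √(2.2071 × 10⁻⁴) = 0.014856 rad s⁻¹ → T = 2π/N = 422.94 s = 7.0490 min ≈ 7.05 min.

7.05 min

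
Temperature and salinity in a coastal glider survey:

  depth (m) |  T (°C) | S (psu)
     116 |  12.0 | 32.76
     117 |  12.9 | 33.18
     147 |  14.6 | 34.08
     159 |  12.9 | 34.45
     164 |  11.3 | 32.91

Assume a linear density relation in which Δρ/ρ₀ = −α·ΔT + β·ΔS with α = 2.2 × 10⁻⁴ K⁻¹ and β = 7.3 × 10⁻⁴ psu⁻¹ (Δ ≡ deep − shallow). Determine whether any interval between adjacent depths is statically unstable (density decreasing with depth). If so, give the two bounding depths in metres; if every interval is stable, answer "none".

Evaluate Δρ/ρ₀ = −αΔT + βΔS across each adjacent pair:
  116–117 m: −αΔT+βΔS = −(2.2 × 10⁻⁴)(+0.9)+(7.3 × 10⁻⁴)(+0.42) = 1.1 × 10⁻⁴ → stable
  117–147 m: −αΔT+βΔS = −(2.2 × 10⁻⁴)(+1.7)+(7.3 × 10⁻⁴)(+0.90) = 2.8 × 10⁻⁴ → stable
  147–159 m: −αΔT+βΔS = −(2.2 × 10⁻⁴)(-1.7)+(7.3 × 10⁻⁴)(+0.37) = 6.4 × 10⁻⁴ → stable
  159–164 m: −αΔT+βΔS = −(2.2 × 10⁻⁴)(-1.6)+(7.3 × 10⁻⁴)(-1.54) = -7.7 × 10⁻⁴ → UNSTABLE
The 159–164 m interval has Δρ < 0: lighter water underlies denser water.

159–164 m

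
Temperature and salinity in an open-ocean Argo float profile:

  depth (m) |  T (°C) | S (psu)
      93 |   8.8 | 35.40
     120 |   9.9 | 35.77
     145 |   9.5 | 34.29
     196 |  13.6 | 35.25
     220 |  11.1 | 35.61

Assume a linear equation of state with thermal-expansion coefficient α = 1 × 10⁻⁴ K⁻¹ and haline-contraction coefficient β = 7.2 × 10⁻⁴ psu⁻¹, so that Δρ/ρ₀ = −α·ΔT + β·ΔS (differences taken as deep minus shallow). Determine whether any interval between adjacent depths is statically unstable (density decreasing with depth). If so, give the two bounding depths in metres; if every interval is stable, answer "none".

120–145 m

Evaluate Δρ/ρ₀ = −αΔT + βΔS across each adjacent pair:
  93–120 m: −αΔT+βΔS = −(1 × 10⁻⁴)(+1.1)+(7.2 × 10⁻⁴)(+0.37) = 1.6 × 10⁻⁴ → stable
  120–145 m: −αΔT+βΔS = −(1 × 10⁻⁴)(-0.4)+(7.2 × 10⁻⁴)(-1.48) = -1.0 × 10⁻³ → UNSTABLE
  145–196 m: −αΔT+βΔS = −(1 × 10⁻⁴)(+4.1)+(7.2 × 10⁻⁴)(+0.96) = 2.8 × 10⁻⁴ → stable
  196–220 m: −αΔT+βΔS = −(1 × 10⁻⁴)(-2.5)+(7.2 × 10⁻⁴)(+0.36) = 5.1 × 10⁻⁴ → stable
The 120–145 m interval has Δρ < 0: lighter water underlies denser water.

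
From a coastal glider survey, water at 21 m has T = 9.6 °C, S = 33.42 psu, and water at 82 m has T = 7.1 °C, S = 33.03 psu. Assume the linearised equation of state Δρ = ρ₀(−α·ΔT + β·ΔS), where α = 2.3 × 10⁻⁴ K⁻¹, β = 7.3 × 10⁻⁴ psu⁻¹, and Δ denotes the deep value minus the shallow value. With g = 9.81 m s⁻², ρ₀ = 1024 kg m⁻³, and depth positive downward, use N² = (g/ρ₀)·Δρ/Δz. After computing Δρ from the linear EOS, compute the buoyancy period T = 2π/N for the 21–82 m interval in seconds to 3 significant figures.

920 s

ΔT = -2.5 K, ΔS = -0.39 psu (deep − shallow).
Δρ/ρ₀ = −αΔT + βΔS = 5.75 × 10⁻⁴ − 2.847 × 10⁻⁴ = 2.903 × 10⁻⁴, so Δρ ≈ 0.2973 kg m⁻³.
N² = (g/ρ₀)·Δρ/Δz = g·(Δρ/ρ₀)/Δz = 9.81 × 2.903 × 10⁻⁴ / 61 = 4.6686 × 10⁻⁵ s⁻².
N = √(4.6686 × 10⁻⁵) = 6.8327 × 10⁻³ rad s⁻¹ → T = 2π/N = 919.58 s ≈ 920 s.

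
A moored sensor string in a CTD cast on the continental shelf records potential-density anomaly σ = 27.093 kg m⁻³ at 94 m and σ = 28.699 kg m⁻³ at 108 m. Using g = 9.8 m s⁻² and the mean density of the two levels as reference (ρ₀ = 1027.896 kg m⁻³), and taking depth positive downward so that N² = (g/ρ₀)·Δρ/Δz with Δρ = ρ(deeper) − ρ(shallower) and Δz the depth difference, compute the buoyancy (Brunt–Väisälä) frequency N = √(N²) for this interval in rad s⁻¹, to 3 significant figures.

0.0331 rad s⁻¹

Δρ = 1028.699 − 1027.093 = 1.606 kg m⁻³ over Δz = 108 − 94 = 14 m.
N² = (9.8/1027.896) × (1.606/14) = 1.0937 × 10⁻³ s⁻².
N = √(1.0937 × 10⁻³) = 0.033071 rad s⁻¹ ≈ 0.0331 rad s⁻¹.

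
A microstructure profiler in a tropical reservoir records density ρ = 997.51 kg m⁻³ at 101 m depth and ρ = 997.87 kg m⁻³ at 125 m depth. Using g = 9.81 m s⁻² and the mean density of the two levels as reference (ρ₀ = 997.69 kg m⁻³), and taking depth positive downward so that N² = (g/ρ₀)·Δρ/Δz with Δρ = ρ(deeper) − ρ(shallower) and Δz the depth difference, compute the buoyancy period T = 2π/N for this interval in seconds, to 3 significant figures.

Δρ = 997.87 − 997.51 = 0.36 kg m⁻³ over Δz = 125 − 101 = 24 m.
N² = (9.81/997.69) × (0.36/24) = 1.4749 × 10⁻⁴ s⁻².
N = √(1.4749 × 10⁻⁴) = 0.012145 rad s⁻¹, so T = 2π/N = 517.35 s ≈ 517 s.
N² > 0, so the interval is statically stable.

517 s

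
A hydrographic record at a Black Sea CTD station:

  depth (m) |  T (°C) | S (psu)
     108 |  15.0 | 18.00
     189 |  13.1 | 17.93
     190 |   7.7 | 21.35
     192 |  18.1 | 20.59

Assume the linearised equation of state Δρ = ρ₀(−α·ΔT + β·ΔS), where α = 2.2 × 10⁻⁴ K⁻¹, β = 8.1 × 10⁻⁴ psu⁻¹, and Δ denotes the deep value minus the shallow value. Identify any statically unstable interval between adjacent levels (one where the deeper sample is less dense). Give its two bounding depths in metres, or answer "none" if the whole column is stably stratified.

Evaluate Δρ/ρ₀ = −αΔT + βΔS across each adjacent pair:
  108–189 m: −αΔT+βΔS = −(2.2 × 10⁻⁴)(-1.9)+(8.1 × 10⁻⁴)(-0.07) = 3.6 × 10⁻⁴ → stable
  189–190 m: −αΔT+βΔS = −(2.2 × 10⁻⁴)(-5.4)+(8.1 × 10⁻⁴)(+3.42) = 4.0 × 10⁻³ → stable
  190–192 m: −αΔT+βΔS = −(2.2 × 10⁻⁴)(+10.4)+(8.1 × 10⁻⁴)(-0.76) = -2.9 × 10⁻³ → UNSTABLE
The 190–192 m interval has Δρ < 0: lighter water underlies denser water.

190–192 m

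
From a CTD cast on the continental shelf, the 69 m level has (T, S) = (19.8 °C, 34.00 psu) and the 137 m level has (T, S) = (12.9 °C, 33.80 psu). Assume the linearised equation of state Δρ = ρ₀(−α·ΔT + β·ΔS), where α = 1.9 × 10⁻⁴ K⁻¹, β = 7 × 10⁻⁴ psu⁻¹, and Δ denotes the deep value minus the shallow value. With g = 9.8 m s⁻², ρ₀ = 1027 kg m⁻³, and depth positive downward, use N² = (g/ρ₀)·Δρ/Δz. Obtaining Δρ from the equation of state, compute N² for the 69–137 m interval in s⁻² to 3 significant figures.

1.69 × 10⁻⁴ s⁻²

ΔT = -6.9 K, ΔS = -0.20 psu (deep − shallow).
Δρ/ρ₀ = −αΔT + βΔS = 1.311 × 10⁻³ − 1.40 × 10⁻⁴ = 1.171 × 10⁻³, so Δρ ≈ 1.203 kg m⁻³.
N² = (g/ρ₀)·Δρ/Δz = g·(Δρ/ρ₀)/Δz = 9.8 × 1.171 × 10⁻³ / 68 = 1.6876 × 10⁻⁴ s⁻² ≈ 1.69 × 10⁻⁴ s⁻².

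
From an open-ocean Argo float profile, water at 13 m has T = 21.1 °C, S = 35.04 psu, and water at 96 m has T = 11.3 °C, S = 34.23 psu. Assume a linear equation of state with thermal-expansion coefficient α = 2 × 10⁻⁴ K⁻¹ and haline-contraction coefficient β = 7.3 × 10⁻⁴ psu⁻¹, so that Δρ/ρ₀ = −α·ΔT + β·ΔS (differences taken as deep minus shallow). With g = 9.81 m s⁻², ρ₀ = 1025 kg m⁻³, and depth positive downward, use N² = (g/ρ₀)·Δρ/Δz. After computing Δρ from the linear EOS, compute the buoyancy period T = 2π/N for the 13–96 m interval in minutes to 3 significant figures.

ΔT = -9.8 K, ΔS = -0.81 psu (deep − shallow).
Δρ/ρ₀ = −αΔT + βΔS = 1.96 × 10⁻³ − 5.913 × 10⁻⁴ = 1.3687 × 10⁻³, so Δρ ≈ 1.403 kg m⁻³.
N² = (g/ρ₀)·Δρ/Δz = g·(Δρ/ρ₀)/Δz = 9.81 × 1.3687 × 10⁻³ / 83 = 1.6177 × 10⁻⁴ s⁻².
N = √(1.6177 × 10⁻⁴) = 0.012719 rad s⁻¹ → T = 2π/N = 494.00 s = 8.2333 min ≈ 8.23 min.

8.23 min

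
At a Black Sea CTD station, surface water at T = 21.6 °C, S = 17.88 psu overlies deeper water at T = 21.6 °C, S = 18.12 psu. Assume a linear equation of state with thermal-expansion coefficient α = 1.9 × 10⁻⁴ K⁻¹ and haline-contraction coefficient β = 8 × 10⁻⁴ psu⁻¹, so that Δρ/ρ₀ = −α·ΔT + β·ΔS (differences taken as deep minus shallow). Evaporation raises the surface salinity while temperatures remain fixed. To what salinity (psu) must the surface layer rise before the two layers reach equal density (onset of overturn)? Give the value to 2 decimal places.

18.12 psu

Neutral buoyancy requires −α(T_deep − T_surf) + β(S_deep − S_surf′) = 0.
S_surf′ = S_deep − (α/β)·ΔT = 18.12 − (1.9 × 10⁻⁴/8 × 10⁻⁴)·(+0.0) = 18.1200 psu.
Increase required: 18.1200 − 17.88 = 0.2400 psu.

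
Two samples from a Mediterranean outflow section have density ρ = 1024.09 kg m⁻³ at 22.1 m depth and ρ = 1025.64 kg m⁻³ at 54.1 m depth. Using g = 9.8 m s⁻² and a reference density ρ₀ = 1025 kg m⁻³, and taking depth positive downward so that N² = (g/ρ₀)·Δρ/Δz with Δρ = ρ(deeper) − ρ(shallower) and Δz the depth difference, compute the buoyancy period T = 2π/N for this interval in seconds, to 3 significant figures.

292 s

Δρ = 1025.64 − 1024.09 = 1.55 kg m⁻³ over Δz = 54.1 − 22.1 = 32 m.
N² = (9.8/1025) × (1.55/32) = 4.6311 × 10⁻⁴ s⁻².
N = √(4.6311 × 10⁻⁴) = 0.021520 rad s⁻¹, so T = 2π/N = 291.97 s ≈ 292 s.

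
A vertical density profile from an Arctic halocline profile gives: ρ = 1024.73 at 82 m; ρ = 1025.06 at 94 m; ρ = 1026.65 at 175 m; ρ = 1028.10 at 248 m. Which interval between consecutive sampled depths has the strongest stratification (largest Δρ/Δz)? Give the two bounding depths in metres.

82–94 m

Compute the density gradient over each adjacent pair:
  82–94 m: Δρ/Δz = 0.33/12 = 0.028 kg m⁻⁴
  94–175 m: Δρ/Δz = 1.59/81 = 0.020 kg m⁻⁴
  175–248 m: Δρ/Δz = 1.45/73 = 0.020 kg m⁻⁴
The largest gradient is in the 82–94 m interval — the pycnocline.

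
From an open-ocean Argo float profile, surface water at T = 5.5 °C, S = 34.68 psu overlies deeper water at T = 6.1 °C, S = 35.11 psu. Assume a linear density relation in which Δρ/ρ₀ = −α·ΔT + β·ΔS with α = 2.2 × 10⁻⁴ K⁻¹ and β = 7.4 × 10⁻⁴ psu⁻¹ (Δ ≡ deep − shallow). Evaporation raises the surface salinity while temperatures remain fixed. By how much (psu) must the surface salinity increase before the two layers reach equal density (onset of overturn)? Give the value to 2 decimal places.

Neutral buoyancy requires −α(T_deep − T_surf) + β(S_deep − S_surf′) = 0.
S_surf′ = S_deep − (α/β)·ΔT = 35.11 − (2.2 × 10⁻⁴/7.4 × 10⁻⁴)·(+0.6) = 34.9316 psu.
Increase required: 34.9316 − 34.68 = 0.2516 psu.

0.25 psu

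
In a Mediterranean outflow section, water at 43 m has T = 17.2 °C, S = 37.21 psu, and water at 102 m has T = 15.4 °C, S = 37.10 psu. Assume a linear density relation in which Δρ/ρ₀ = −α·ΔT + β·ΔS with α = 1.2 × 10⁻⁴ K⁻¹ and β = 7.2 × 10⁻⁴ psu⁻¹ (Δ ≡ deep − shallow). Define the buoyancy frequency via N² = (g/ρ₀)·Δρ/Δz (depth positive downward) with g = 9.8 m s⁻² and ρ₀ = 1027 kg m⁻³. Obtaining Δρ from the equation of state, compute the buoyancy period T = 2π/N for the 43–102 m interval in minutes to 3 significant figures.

ΔT = -1.8 K, ΔS = -0.11 psu (deep − shallow).
Δρ/ρ₀ = −αΔT + βΔS = 2.16 × 10⁻⁴ − 7.92 × 10⁻⁵ = 1.368 × 10⁻⁴, so Δρ ≈ 0.1405 kg m⁻³.
N² = (g/ρ₀)·Δρ/Δz = g·(Δρ/ρ₀)/Δz = 9.8 × 1.368 × 10⁻⁴ / 59 = 2.2723 × 10⁻⁵ s⁻².
N = √(2.2723 × 10⁻⁵) = 4.7669 × 10⁻³ rad s⁻¹ → T = 2π/N = 1.3181 × 10³ s = 21.968 min ≈ 22.0 min.

22.0 min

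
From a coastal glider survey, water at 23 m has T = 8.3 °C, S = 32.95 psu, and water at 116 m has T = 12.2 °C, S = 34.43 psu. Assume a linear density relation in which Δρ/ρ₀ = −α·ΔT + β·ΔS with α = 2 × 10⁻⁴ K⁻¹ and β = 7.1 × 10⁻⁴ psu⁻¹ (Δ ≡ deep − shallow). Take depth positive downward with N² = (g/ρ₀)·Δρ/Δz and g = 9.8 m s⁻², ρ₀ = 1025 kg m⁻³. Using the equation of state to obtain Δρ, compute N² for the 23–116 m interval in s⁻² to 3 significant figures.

ΔT = +3.9 K, ΔS = +1.48 psu (deep − shallow).
Δρ/ρ₀ = −αΔT + βΔS = -7.80 × 10⁻⁴ + 1.0508 × 10⁻³ = 2.708 × 10⁻⁴, so Δρ ≈ 0.2776 kg m⁻³.
N² = (g/ρ₀)·Δρ/Δz = g·(Δρ/ρ₀)/Δz = 9.8 × 2.708 × 10⁻⁴ / 93 = 2.8536 × 10⁻⁵ s⁻² ≈ 2.85 × 10⁻⁵ s⁻².

2.85 × 10⁻⁵ s⁻²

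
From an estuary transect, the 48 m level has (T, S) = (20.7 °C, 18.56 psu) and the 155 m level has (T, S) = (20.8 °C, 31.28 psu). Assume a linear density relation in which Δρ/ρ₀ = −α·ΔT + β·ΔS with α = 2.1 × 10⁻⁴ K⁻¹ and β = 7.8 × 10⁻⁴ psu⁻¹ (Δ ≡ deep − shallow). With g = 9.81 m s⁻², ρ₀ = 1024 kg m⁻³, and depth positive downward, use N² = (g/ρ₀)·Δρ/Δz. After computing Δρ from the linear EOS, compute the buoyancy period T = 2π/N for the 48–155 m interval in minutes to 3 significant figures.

3.48 min

ΔT = +0.1 K, ΔS = +12.72 psu (deep − shallow).
Δρ/ρ₀ = −αΔT + βΔS = -2.10 × 10⁻⁵ + 9.9216 × 10⁻³ = 9.9006 × 10⁻³, so Δρ ≈ 10.14 kg m⁻³.
N² = (g/ρ₀)·Δρ/Δz = g·(Δρ/ρ₀)/Δz = 9.81 × 9.9006 × 10⁻³ / 107 = 9.0771 × 10⁻⁴ s⁻².
N = √(9.0771 × 10⁻⁴) = 0.030128 rad s⁻¹ → T = 2π/N = 208.55 s = 3.4758 min ≈ 3.48 min.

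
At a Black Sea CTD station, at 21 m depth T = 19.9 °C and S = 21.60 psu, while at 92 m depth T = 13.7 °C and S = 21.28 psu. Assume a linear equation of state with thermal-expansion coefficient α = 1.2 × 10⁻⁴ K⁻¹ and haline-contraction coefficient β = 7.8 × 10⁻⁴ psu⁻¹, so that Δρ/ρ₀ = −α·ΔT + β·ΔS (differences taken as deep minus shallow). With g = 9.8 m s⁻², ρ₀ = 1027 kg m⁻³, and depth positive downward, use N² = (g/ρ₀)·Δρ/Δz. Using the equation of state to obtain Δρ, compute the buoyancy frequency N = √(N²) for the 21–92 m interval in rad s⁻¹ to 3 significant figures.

8.26 × 10⁻³ rad s⁻¹

ΔT = -6.2 K, ΔS = -0.32 psu (deep − shallow).
Δρ/ρ₀ = −αΔT + βΔS = 7.44 × 10⁻⁴ − 2.496 × 10⁻⁴ = 4.944 × 10⁻⁴, so Δρ ≈ 0.5077 kg m⁻³.
N² = (g/ρ₀)·Δρ/Δz = g·(Δρ/ρ₀)/Δz = 9.8 × 4.944 × 10⁻⁴ / 71 = 6.8241 × 10⁻⁵ s⁻².
N = √(6.8241 × 10⁻⁵) = 8.2608 × 10⁻³ rad s⁻¹ ≈ 8.26 × 10⁻³ rad s⁻¹.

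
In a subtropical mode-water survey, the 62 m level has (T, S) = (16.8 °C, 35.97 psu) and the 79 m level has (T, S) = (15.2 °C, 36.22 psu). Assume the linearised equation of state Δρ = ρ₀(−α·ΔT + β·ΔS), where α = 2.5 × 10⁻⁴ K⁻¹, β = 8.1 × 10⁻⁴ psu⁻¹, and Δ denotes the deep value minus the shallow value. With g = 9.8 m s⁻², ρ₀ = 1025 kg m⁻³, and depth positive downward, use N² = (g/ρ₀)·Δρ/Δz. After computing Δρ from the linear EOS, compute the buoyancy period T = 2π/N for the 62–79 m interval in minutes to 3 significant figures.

ΔT = -1.6 K, ΔS = +0.25 psu (deep − shallow).
Δρ/ρ₀ = −αΔT + βΔS = 4.00 × 10⁻⁴ + 2.025 × 10⁻⁴ = 6.025 × 10⁻⁴, so Δρ ≈ 0.6176 kg m⁻³.
N² = (g/ρ₀)·Δρ/Δz = g·(Δρ/ρ₀)/Δz = 9.8 × 6.025 × 10⁻⁴ / 17 = 3.4732 × 10⁻⁴ s⁻².
N = √(3.4732 × 10⁻⁴) = 0.018637 rad s⁻¹ → T = 2π/N = 337.14 s = 5.6190 min ≈ 5.62 min.

5.62 min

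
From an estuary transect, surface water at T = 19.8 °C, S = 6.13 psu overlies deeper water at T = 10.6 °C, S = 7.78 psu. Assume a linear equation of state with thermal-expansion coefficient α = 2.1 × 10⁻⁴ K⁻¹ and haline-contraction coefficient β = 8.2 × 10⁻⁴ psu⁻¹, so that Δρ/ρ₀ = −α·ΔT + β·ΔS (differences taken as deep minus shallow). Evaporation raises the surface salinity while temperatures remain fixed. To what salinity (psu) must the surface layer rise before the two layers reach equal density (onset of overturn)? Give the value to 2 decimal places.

Neutral buoyancy requires −α(T_deep − T_surf) + β(S_deep − S_surf′) = 0.
S_surf′ = S_deep − (α/β)·ΔT = 7.78 − (2.1 × 10⁻⁴/8.2 × 10⁻⁴)·(-9.2) = 10.1361 psu.
Increase required: 10.1361 − 6.13 = 4.0061 psu.

10.14 psu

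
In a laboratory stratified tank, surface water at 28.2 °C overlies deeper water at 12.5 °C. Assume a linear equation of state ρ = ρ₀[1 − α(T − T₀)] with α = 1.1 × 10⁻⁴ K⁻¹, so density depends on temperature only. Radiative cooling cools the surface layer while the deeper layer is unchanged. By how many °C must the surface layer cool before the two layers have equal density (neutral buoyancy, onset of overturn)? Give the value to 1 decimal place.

15.7 °C

With temperature the only control, equal density requires T_surf′ = T_deep.
T_surf′ = 12.5 °C.
Cooling required: 28.2 − 12.5 = 15.7 °C.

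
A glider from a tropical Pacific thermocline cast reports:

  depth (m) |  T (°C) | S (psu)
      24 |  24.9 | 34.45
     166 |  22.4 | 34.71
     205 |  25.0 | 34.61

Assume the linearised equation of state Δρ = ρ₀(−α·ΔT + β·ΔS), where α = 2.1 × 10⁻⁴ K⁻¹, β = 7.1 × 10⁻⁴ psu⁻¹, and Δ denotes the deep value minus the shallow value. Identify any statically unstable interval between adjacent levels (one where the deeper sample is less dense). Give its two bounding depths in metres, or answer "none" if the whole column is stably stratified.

Evaluate Δρ/ρ₀ = −αΔT + βΔS across each adjacent pair:
  24–166 m: −αΔT+βΔS = −(2.1 × 10⁻⁴)(-2.5)+(7.1 × 10⁻⁴)(+0.26) = 7.1 × 10⁻⁴ → stable
  166–205 m: −αΔT+βΔS = −(2.1 × 10⁻⁴)(+2.6)+(7.1 × 10⁻⁴)(-0.10) = -6.2 × 10⁻⁴ → UNSTABLE
The 166–205 m interval has Δρ < 0: lighter water underlies denser water.

166–205 m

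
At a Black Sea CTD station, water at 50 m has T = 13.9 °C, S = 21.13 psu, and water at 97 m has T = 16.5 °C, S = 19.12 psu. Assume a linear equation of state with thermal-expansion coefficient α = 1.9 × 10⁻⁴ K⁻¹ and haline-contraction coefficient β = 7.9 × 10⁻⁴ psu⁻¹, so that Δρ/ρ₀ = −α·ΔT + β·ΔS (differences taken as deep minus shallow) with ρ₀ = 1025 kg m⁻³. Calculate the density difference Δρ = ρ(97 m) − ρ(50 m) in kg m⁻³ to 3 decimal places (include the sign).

ΔT = +2.6 K, ΔS = -2.01 psu (deep − shallow).
Δρ/ρ₀ = −(1.9 × 10⁻⁴)(+2.6) + (7.9 × 10⁻⁴)(-2.01) = -2.0819 × 10⁻³.
Δρ = 1025 × (-2.0819 × 10⁻³) = -2.134 kg m⁻³.
Negative Δρ: lighter below, statically unstable.

-2.134 kg m⁻³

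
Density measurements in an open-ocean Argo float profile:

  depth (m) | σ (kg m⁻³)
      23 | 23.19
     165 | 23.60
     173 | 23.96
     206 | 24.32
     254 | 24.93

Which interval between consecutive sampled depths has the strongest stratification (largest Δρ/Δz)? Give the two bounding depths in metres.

Compute the density gradient over each adjacent pair:
  23–165 m: Δρ/Δz = 0.41/142 = 2.9 × 10⁻³ kg m⁻⁴
  165–173 m: Δρ/Δz = 0.36/8 = 0.045 kg m⁻⁴
  173–206 m: Δρ/Δz = 0.36/33 = 0.011 kg m⁻⁴
  206–254 m: Δρ/Δz = 0.61/48 = 0.013 kg m⁻⁴
The largest gradient is in the 165–173 m interval — the pycnocline.

165–173 m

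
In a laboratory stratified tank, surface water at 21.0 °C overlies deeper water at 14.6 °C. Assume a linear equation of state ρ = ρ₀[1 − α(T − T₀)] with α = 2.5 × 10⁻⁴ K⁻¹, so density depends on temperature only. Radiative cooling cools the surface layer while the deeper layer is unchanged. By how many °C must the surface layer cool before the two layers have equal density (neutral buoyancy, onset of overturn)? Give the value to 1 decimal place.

With temperature the only control, equal density requires T_surf′ = T_deep.
T_surf′ = 14.6 °C.
Cooling required: 21.0 − 14.6 = 6.4 °C.

6.4 °C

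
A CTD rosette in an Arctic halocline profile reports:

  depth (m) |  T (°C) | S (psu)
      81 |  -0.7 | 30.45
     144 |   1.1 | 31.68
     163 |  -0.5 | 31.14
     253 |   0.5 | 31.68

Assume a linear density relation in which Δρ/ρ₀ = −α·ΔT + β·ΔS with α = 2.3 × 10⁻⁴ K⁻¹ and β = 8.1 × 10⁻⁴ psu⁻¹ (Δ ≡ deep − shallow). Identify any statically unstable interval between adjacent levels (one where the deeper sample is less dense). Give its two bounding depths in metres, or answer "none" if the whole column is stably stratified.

Evaluate Δρ/ρ₀ = −αΔT + βΔS across each adjacent pair:
  81–144 m: −αΔT+βΔS = −(2.3 × 10⁻⁴)(+1.8)+(8.1 × 10⁻⁴)(+1.23) = 5.8 × 10⁻⁴ → stable
  144–163 m: −αΔT+βΔS = −(2.3 × 10⁻⁴)(-1.6)+(8.1 × 10⁻⁴)(-0.54) = -6.9 × 10⁻⁵ → UNSTABLE
  163–253 m: −αΔT+βΔS = −(2.3 × 10⁻⁴)(+1.0)+(8.1 × 10⁻⁴)(+0.54) = 2.1 × 10⁻⁴ → stable
The 144–163 m interval has Δρ < 0: lighter water underlies denser water.

144–163 m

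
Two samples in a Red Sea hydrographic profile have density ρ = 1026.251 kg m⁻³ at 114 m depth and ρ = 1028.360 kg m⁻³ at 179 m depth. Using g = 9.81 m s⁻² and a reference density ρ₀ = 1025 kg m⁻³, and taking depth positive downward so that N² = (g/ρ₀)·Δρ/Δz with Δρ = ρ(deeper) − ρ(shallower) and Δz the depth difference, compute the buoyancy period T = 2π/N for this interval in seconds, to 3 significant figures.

Δρ = 1028.360 − 1026.251 = 2.109 kg m⁻³ over Δz = 179 − 114 = 65 m.
N² = (9.81/1025) × (2.109/65) = 3.1053 × 10⁻⁴ s⁻².
N = √(3.1053 × 10⁻⁴) = 0.017622 rad s⁻¹, so T = 2π/N = 356.55 s ≈ 357 s.
A positive N² confirms static stability across the interval.

357 s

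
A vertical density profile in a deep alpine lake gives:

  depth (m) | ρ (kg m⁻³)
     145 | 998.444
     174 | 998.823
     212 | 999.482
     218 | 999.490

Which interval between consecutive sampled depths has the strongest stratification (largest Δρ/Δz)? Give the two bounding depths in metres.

174–212 m

Compute the density gradient over each adjacent pair:
  145–174 m: Δρ/Δz = 0.379/29 = 0.013 kg m⁻⁴
  174–212 m: Δρ/Δz = 0.659/38 = 0.017 kg m⁻⁴
  212–218 m: Δρ/Δz = 0.008/6 = 1.3 × 10⁻³ kg m⁻⁴
The largest gradient is in the 174–212 m interval — the pycnocline.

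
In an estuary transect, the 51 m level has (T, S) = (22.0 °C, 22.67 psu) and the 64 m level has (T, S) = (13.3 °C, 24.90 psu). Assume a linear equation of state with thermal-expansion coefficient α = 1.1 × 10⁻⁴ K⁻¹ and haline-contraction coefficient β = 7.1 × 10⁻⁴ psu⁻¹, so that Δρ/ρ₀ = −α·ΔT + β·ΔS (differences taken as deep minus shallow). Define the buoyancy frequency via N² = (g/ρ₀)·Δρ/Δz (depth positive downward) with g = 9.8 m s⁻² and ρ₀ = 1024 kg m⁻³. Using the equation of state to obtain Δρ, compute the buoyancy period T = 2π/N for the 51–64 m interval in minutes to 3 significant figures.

2.39 min

ΔT = -8.7 K, ΔS = +2.23 psu (deep − shallow).
Δρ/ρ₀ = −αΔT + βΔS = 9.57 × 10⁻⁴ + 1.5833 × 10⁻³ = 2.5403 × 10⁻³, so Δρ ≈ 2.601 kg m⁻³.
N² = (g/ρ₀)·Δρ/Δz = g·(Δρ/ρ₀)/Δz = 9.8 × 2.5403 × 10⁻³ / 13 = 1.9150 × 10⁻³ s⁻².
N = √(1.9150 × 10⁻³) = 0.043761 rad s⁻¹ → T = 2π/N = 143.58 s = 2.3930 min ≈ 2.39 min.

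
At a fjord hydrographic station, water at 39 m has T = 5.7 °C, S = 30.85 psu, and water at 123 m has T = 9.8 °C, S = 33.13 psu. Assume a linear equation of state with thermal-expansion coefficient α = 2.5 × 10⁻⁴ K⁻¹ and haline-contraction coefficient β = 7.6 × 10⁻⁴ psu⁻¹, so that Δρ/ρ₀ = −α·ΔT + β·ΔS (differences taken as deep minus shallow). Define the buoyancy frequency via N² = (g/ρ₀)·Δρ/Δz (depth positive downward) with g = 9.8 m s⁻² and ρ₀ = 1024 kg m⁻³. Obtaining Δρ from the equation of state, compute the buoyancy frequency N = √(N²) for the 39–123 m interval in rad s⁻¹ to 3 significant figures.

9.09 × 10⁻³ rad s⁻¹

ΔT = +4.1 K, ΔS = +2.28 psu (deep − shallow).
Δρ/ρ₀ = −αΔT + βΔS = -1.025 × 10⁻³ + 1.7328 × 10⁻³ = 7.078 × 10⁻⁴, so Δρ ≈ 0.7248 kg m⁻³.
N² = (g/ρ₀)·Δρ/Δz = g·(Δρ/ρ₀)/Δz = 9.8 × 7.078 × 10⁻⁴ / 84 = 8.2577 × 10⁻⁵ s⁻².
N = √(8.2577 × 10⁻⁵) = 9.0872 × 10⁻³ rad s⁻¹ ≈ 9.09 × 10⁻³ rad s⁻¹.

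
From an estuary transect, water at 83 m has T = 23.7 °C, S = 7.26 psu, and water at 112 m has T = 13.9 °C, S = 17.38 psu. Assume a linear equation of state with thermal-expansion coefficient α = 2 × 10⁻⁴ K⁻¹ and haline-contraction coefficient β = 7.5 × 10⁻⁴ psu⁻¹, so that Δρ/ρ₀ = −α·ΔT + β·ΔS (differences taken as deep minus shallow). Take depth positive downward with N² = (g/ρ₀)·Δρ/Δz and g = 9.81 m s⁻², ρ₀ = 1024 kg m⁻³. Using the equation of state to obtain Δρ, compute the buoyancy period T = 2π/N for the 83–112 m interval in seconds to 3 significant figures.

111 s

ΔT = -9.8 K, ΔS = +10.12 psu (deep − shallow).
Δρ/ρ₀ = −αΔT + βΔS = 1.96 × 10⁻³ + 7.59 × 10⁻³ = 9.55 × 10⁻³, so Δρ ≈ 9.779 kg m⁻³.
N² = (g/ρ₀)·Δρ/Δz = g·(Δρ/ρ₀)/Δz = 9.81 × 9.55 × 10⁻³ / 29 = 3.2305 × 10⁻³ s⁻².
N = √(3.2305 × 10⁻³) = 0.056837 rad s⁻¹ → T = 2π/N = 110.55 s ≈ 111 s.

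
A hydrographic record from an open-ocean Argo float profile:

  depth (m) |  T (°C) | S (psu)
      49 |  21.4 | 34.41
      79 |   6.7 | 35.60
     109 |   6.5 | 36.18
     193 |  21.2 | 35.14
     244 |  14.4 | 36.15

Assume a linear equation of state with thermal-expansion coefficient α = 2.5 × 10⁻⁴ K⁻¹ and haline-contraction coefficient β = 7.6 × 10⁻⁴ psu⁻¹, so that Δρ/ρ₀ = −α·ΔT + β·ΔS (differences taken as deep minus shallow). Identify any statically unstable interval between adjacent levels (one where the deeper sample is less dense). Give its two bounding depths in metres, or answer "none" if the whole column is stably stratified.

Evaluate Δρ/ρ₀ = −αΔT + βΔS across each adjacent pair:
  49–79 m: −αΔT+βΔS = −(2.5 × 10⁻⁴)(-14.7)+(7.6 × 10⁻⁴)(+1.19) = 4.6 × 10⁻³ → stable
  79–109 m: −αΔT+βΔS = −(2.5 × 10⁻⁴)(-0.2)+(7.6 × 10⁻⁴)(+0.58) = 4.9 × 10⁻⁴ → stable
  109–193 m: −αΔT+βΔS = −(2.5 × 10⁻⁴)(+14.7)+(7.6 × 10⁻⁴)(-1.04) = -4.5 × 10⁻³ → UNSTABLE
  193–244 m: −αΔT+βΔS = −(2.5 × 10⁻⁴)(-6.8)+(7.6 × 10⁻⁴)(+1.01) = 2.5 × 10⁻³ → stable
The 109–193 m interval has Δρ < 0: lighter water underlies denser water.

109–193 m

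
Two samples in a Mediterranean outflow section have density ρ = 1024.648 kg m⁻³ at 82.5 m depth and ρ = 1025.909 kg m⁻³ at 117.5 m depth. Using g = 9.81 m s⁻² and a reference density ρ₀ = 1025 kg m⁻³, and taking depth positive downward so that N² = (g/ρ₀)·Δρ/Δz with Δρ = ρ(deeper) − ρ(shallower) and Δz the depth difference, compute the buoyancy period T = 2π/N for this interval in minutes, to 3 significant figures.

5.64 min

Δρ = 1025.909 − 1024.648 = 1.261 kg m⁻³ over Δz = 117.5 − 82.5 = 35 m.
N² = (9.81/1025) × (1.261/35) = 3.4482 × 10⁻⁴ s⁻².
N = √(3.4482 × 10⁻⁴) = 0.018569 rad s⁻¹, so T = 2π/N = 338.37 s = 5.6395 min ≈ 5.64 min.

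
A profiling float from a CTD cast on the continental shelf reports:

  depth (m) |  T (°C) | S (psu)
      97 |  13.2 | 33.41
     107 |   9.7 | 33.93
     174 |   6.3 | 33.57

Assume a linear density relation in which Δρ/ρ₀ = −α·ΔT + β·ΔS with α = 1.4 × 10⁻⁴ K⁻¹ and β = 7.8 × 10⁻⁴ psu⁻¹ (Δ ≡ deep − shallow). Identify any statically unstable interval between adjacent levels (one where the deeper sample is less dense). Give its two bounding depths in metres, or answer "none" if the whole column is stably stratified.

none

Evaluate Δρ/ρ₀ = −αΔT + βΔS across each adjacent pair:
  97–107 m: −αΔT+βΔS = −(1.4 × 10⁻⁴)(-3.5)+(7.8 × 10⁻⁴)(+0.52) = 9.0 × 10⁻⁴ → stable
  107–174 m: −αΔT+βΔS = −(1.4 × 10⁻⁴)(-3.4)+(7.8 × 10⁻⁴)(-0.36) = 2.0 × 10⁻⁴ → stable
Every interval has Δρ > 0: the column is stably stratified throughout.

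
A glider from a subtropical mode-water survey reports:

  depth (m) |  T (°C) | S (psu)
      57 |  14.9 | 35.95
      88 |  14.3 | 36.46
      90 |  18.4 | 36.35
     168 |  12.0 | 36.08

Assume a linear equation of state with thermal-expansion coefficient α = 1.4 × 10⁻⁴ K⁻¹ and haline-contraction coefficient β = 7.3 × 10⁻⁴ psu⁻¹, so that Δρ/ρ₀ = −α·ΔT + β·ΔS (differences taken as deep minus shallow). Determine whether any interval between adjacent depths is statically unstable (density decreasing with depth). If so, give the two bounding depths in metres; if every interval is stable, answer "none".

Evaluate Δρ/ρ₀ = −αΔT + βΔS across each adjacent pair:
  57–88 m: −αΔT+βΔS = −(1.4 × 10⁻⁴)(-0.6)+(7.3 × 10⁻⁴)(+0.51) = 4.6 × 10⁻⁴ → stable
  88–90 m: −αΔT+βΔS = −(1.4 × 10⁻⁴)(+4.1)+(7.3 × 10⁻⁴)(-0.11) = -6.5 × 10⁻⁴ → UNSTABLE
  90–168 m: −αΔT+βΔS = −(1.4 × 10⁻⁴)(-6.4)+(7.3 × 10⁻⁴)(-0.27) = 7.0 × 10⁻⁴ → stable
The 88–90 m interval has Δρ < 0: lighter water underlies denser water.

88–90 m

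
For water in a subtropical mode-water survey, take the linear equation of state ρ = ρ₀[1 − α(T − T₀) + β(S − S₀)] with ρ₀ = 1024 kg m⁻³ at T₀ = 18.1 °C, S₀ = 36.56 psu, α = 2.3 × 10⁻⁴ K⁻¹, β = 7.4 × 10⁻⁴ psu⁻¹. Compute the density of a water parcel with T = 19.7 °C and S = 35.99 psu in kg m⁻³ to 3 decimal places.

1023.191 kg m⁻³

T − T₀ = +1.6 K, S − S₀ = -0.57 psu.
Bracket = 1 − α·(+1.6) + β·(-0.57) = 1 + (-7.898 × 10⁻⁴) = 0.9992102.
ρ = 1024 × 0.9992102 = 1023.191 kg m⁻³.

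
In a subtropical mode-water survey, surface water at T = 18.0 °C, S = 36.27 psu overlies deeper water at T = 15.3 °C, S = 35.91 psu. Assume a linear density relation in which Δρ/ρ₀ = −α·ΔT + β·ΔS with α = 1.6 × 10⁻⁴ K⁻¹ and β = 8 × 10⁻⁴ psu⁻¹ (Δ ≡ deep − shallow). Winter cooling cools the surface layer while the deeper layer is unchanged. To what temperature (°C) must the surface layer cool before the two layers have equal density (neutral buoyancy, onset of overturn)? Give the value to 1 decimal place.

Neutral buoyancy requires Δρ = 0, i.e. −α(T_deep − T_surf′) + β(S_deep − S_surf) = 0.
T_surf′ = T_deep − (β/α)·ΔS = 15.3 − (8 × 10⁻⁴/1.6 × 10⁻⁴)·(-0.36) = 17.100 °C.
Cooling required: 18.0 − (17.100) = 0.900 °C.

17.1 °C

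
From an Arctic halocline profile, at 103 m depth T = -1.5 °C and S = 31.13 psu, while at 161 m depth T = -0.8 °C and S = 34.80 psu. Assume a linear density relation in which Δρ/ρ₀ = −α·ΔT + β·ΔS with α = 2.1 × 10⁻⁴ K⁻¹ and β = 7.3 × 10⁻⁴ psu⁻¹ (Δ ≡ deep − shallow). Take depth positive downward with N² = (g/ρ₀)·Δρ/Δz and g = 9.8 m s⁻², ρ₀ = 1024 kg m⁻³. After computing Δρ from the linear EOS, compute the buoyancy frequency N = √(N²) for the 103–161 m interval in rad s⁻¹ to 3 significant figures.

0.0207 rad s⁻¹

ΔT = +0.7 K, ΔS = +3.67 psu (deep − shallow).
Δρ/ρ₀ = −αΔT + βΔS = -1.47 × 10⁻⁴ + 2.6791 × 10⁻³ = 2.5321 × 10⁻³, so Δρ ≈ 2.593 kg m⁻³.
N² = (g/ρ₀)·Δρ/Δz = g·(Δρ/ρ₀)/Δz = 9.8 × 2.5321 × 10⁻³ / 58 = 4.2784 × 10⁻⁴ s⁻².
N = √(4.2784 × 10⁻⁴) = 0.020684 rad s⁻¹ ≈ 0.0207 rad s⁻¹.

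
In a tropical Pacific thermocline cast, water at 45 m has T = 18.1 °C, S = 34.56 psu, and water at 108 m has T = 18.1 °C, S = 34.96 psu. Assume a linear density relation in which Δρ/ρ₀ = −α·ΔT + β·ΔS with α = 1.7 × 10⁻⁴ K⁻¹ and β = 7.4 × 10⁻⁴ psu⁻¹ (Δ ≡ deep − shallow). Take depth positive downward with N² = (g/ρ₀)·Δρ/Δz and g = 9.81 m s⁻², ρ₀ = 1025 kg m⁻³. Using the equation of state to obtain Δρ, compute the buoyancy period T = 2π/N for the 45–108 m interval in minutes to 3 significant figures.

ΔT = +0.0 K, ΔS = +0.40 psu (deep − shallow).
Δρ/ρ₀ = −αΔT + βΔS = 0 + 2.96 × 10⁻⁴ = 2.96 × 10⁻⁴, so Δρ ≈ 0.3034 kg m⁻³.
N² = (g/ρ₀)·Δρ/Δz = g·(Δρ/ρ₀)/Δz = 9.81 × 2.96 × 10⁻⁴ / 63 = 4.6091 × 10⁻⁵ s⁻².
N = √(4.6091 × 10⁻⁵) = 6.7890 × 10⁻³ rad s⁻¹ → T = 2π/N = 925.49 s = 15.425 min ≈ 15.4 min.

15.4 min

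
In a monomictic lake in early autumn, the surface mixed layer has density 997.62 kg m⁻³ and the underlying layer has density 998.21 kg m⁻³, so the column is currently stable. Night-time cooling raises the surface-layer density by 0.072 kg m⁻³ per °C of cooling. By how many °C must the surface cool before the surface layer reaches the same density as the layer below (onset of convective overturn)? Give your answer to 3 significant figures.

8.19 °C

Density deficit of the surface layer: 998.21 − 997.62 = 0.59 kg m⁻³.
Required change = 0.59 / 0.072 = 8.19 °C.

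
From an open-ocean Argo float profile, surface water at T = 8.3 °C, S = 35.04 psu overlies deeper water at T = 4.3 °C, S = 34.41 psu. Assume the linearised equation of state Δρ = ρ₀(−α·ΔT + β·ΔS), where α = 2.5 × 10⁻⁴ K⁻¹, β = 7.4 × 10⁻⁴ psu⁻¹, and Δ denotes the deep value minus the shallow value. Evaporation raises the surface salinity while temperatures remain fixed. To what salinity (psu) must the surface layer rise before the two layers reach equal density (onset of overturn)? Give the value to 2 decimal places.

35.76 psu

Neutral buoyancy requires −α(T_deep − T_surf) + β(S_deep − S_surf′) = 0.
S_surf′ = S_deep − (α/β)·ΔT = 34.41 − (2.5 × 10⁻⁴/7.4 × 10⁻⁴)·(-4.0) = 35.7614 psu.
Increase required: 35.7614 − 35.04 = 0.7214 psu.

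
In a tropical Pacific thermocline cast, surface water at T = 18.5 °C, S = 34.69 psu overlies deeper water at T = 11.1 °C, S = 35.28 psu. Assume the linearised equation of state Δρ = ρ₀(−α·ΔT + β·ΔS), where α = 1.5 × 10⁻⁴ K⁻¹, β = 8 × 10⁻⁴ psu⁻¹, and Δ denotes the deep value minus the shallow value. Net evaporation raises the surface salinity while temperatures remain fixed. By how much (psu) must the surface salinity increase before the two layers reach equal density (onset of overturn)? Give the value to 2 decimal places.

Neutral buoyancy requires −α(T_deep − T_surf) + β(S_deep − S_surf′) = 0.
S_surf′ = S_deep − (α/β)·ΔT = 35.28 − (1.5 × 10⁻⁴/8 × 10⁻⁴)·(-7.4) = 36.6675 psu.
Increase required: 36.6675 − 34.69 = 1.9775 psu.

1.98 psu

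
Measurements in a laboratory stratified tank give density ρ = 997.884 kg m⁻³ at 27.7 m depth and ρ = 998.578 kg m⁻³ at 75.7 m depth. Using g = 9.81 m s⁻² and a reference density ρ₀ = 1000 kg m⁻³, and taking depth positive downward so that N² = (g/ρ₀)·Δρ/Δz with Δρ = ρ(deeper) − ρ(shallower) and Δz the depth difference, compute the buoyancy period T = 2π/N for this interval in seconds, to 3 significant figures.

528 s

Δρ = 998.578 − 997.884 = 0.694 kg m⁻³ over Δz = 75.7 − 27.7 = 48 m.
N² = (9.81/1000) × (0.694/48) = 1.4184 × 10⁻⁴ s⁻².
N = √(1.4184 × 10⁻⁴) = 0.011910 rad s⁻¹, so T = 2π/N = 527.56 s ≈ 528 s.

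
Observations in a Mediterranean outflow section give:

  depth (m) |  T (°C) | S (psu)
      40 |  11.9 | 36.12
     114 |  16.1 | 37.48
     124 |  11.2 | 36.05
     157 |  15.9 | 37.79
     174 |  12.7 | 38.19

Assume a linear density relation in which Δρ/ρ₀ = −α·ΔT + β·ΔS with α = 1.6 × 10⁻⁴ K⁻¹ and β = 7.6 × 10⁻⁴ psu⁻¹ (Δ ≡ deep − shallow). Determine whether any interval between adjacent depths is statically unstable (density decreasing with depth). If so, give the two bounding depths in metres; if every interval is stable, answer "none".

Evaluate Δρ/ρ₀ = −αΔT + βΔS across each adjacent pair:
  40–114 m: −αΔT+βΔS = −(1.6 × 10⁻⁴)(+4.2)+(7.6 × 10⁻⁴)(+1.36) = 3.6 × 10⁻⁴ → stable
  114–124 m: −αΔT+βΔS = −(1.6 × 10⁻⁴)(-4.9)+(7.6 × 10⁻⁴)(-1.43) = -3.0 × 10⁻⁴ → UNSTABLE
  124–157 m: −αΔT+βΔS = −(1.6 × 10⁻⁴)(+4.7)+(7.6 × 10⁻⁴)(+1.74) = 5.7 × 10⁻⁴ → stable
  157–174 m: −αΔT+βΔS = −(1.6 × 10⁻⁴)(-3.2)+(7.6 × 10⁻⁴)(+0.40) = 8.2 × 10⁻⁴ → stable
The 114–124 m interval has Δρ < 0: lighter water underlies denser water.

114–124 m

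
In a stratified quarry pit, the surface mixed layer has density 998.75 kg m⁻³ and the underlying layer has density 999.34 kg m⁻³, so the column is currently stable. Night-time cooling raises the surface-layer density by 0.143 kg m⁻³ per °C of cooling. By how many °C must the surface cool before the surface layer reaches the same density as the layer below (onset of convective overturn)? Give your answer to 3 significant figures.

Density deficit of the surface layer: 999.34 − 998.75 = 0.59 kg m⁻³.
Required change = 0.59 / 0.143 = 4.13 °C.

4.13 °C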